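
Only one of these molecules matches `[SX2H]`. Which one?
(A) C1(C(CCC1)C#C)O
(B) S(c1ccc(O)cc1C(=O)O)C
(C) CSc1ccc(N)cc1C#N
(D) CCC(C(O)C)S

D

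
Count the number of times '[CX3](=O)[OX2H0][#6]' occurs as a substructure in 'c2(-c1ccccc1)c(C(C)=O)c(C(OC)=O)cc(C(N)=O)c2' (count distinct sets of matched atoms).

1

[CX3](=O)[OX2H0][#6] is the SMARTS for an ester: a carbonyl carbon bonded to an oxygen that is itself bonded to carbon (no H on that O).
Exactly one fragment in the molecule meets all constraints, giving 1 match.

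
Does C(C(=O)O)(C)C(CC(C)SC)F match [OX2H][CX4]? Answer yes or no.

No

The pattern [OX2H][CX4] describes a hydroxyl oxygen bound to an sp3 (X4) carbon — an aliphatic alcohol.
The closest candidate here is a carboxylic acid group (-C(=O)OH), but the -OH is on a CX3 carbonyl carbon, not a CX4 carbon. No other fragment satisfies the full query, so there is no match.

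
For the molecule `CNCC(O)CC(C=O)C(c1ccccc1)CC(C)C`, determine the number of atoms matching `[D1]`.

5

The query [D1] means: atom with exactly one heavy-atom neighbour (degree 1).
Check the 20 heavy atoms by environment: 4× C (D2) → no; 4× C (D3) → no; 1× c (aromatic, D3) → no; 5× c (aromatic, D2) → no; 1× N (D2) → no; 3× C (D1) → match; 2× O (D1) → match.
Summing the matching environments: 3 + 2 = 5 matching atoms.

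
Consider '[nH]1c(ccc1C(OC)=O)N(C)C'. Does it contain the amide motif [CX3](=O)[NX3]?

No

The pattern [CX3](=O)[NX3] describes a carbonyl carbon bonded to a trivalent nitrogen — an amide.
The closest candidate here is a methyl-ester group (-C(=O)OCH3), but the carbonyl is bonded to O, not to an NX3 nitrogen. No other fragment satisfies the full query, so there is no match.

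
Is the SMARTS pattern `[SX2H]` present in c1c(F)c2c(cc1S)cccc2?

Yes

The pattern [SX2H] describes an aliphatic sulfur with two connections, one being H — a thiol.
The molecule carries a thiol (-SH), whose atoms satisfy every constraint of the query, so the pattern matches.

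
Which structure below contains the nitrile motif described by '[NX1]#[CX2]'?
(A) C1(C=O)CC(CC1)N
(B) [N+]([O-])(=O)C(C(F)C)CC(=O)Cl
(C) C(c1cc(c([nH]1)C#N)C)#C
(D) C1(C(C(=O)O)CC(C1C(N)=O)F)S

C

[NX1]#[CX2] describes a nitrogen triple-bonded to a two-connected carbon (a nitrile).
(A) has a primary amino group (-NH2) but the nitrogen is NX3 (three connections), not NX1 triple-bonded.
(B) has a nitro group (-[N+](=O)[O-]) but there is no C#N triple bond.
(C) contains a nitrile (-C#N), which satisfies every atom and bond constraint.
(D) has a primary amide (-C(=O)NH2) but the nitrogen is NX3, not NX1.
So the answer is (C).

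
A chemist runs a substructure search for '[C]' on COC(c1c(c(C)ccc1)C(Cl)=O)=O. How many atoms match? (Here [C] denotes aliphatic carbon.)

The query [C] means: uppercase C matches aliphatic (non-aromatic) carbon only.
Check the 14 heavy atoms by environment: 6× c (aromatic) → no; 4× C → match; 3× O → no; 1× Cl → no.
That gives 4 matching atoms.

4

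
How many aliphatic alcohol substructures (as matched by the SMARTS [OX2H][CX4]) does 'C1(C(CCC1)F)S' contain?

0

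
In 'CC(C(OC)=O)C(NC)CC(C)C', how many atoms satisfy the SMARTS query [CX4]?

Check the 13 heavy atoms by environment: 9× C (X4) → match; 1× C (X3) → no; 1× O (X1) → no; 1× O (X2) → no; 1× N (X3) → no.
That gives 9 matching atoms.

9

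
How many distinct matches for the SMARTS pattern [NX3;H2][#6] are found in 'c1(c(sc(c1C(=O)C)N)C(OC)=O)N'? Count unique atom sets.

2

[NX3;H2][#6] is the SMARTS for a primary amine: a trivalent nitrogen with two H attached to carbon.
The molecule carries 2 separate instances of a primary amino group (-NH2) meeting every constraint; each maps to a distinct set of atoms, giving 2 matches.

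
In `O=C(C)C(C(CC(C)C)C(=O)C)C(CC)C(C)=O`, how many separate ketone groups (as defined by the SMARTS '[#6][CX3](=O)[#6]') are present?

[#6][CX3](=O)[#6] is the SMARTS for a ketone: a carbonyl carbon (no H) flanked by two carbons.
The molecule carries 3 separate instances of an acetyl/ketone group (-C(=O)CH3) meeting every constraint; each maps to a distinct set of atoms, giving 3 matches.

3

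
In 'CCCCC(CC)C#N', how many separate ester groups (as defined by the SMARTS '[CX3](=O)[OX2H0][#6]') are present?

[CX3](=O)[OX2H0][#6] is the SMARTS for an ester: a carbonyl carbon bonded to an oxygen that is itself bonded to carbon (no H on that O).
No fragment in the molecule satisfies every constraint, giving 0 matches.

0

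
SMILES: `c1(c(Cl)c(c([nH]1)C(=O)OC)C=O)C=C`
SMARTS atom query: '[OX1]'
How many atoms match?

The query [OX1] means: aliphatic oxygen with one total connection — typically a carbonyl =O or an oxide.
Check the 14 heavy atoms by environment: 1× n (aromatic, X3) → no; 4× c (aromatic, X3) → no; 4× C (X3) → no; 2× O (X1) → match; 1× O (X2) → no; 1× C (X4) → no; 1× Cl (X1) → no.
That gives 2 matching atoms.

2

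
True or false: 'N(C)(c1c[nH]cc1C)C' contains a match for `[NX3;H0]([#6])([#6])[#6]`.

True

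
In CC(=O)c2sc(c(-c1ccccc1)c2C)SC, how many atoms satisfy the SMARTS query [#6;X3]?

11

The query [#6;X3] means: any carbon (aromatic or not) with three total connections.
Check the 17 heavy atoms by environment: 1× s (aromatic, X2) → no; 10× c (aromatic, X3) → match; 3× C (X4) → no; 1× C (X3) → match; 1× O (X1) → no; 1× S (X2) → no.
Summing the matching environments: 10 + 1 = 11 matching atoms.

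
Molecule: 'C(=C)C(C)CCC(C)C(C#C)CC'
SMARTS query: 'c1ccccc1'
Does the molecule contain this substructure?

No

The pattern c1ccccc1 describes six aromatic carbons in a ring — a benzene ring.
The closest candidate here is a methyl group (-CH3), but no six-membered all-carbon aromatic ring is present. No other fragment satisfies the full query, so there is no match.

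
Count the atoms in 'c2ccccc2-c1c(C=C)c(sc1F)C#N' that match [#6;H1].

The query [#6;H1] means: any carbon bearing exactly one hydrogen.
Check the 16 heavy atoms by environment: 1× s (aromatic, H0) → no; 5× c (aromatic, H0) → no; 5× c (aromatic, H1) → match; 1× F (H0) → no; 1× C (H0) → no; 1× N (H0) → no; 1× C (H1) → match; 1× C (H2) → no.
Summing the matching environments: 5 + 1 = 6 matching atoms.

6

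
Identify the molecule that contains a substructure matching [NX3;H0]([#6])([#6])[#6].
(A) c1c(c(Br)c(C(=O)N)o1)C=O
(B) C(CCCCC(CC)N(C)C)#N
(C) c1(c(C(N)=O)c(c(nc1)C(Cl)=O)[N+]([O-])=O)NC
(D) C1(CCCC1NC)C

B

[NX3;H0]([#6])([#6])[#6] describes a trivalent nitrogen with no H, bonded to three carbons (a tertiary amine).
(A) has a primary amide (-C(=O)NH2) but the amide nitrogen has H2 and only one carbon neighbour.
(B) contains a dimethylamino group (-N(CH3)2), which satisfies every atom and bond constraint.
(C) has an N-methylamino group (-NHCH3) but the nitrogen still has one H (H1), not H0.
(D) has an N-methylamino group (-NHCH3) but the nitrogen still has one H (H1), not H0.
So the answer is (B).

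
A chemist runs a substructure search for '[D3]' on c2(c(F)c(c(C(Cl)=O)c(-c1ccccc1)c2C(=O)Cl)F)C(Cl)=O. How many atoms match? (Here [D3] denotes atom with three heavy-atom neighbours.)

10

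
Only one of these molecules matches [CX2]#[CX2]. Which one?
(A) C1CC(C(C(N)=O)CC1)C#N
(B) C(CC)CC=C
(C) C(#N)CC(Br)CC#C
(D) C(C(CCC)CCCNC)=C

[CX2]#[CX2] describes a carbon-carbon triple bond (an alkyne).
(A) has a nitrile (-C#N) but the triple bond is C#N, not C#C.
(B) has a vinyl group (-CH=CH2) but the C=C is a double bond; both carbons are CX3, not CX2.
(C) contains an ethynyl group (-C#CH), which satisfies every atom and bond constraint.
(D) has a vinyl group (-CH=CH2) but the C=C is a double bond; both carbons are CX3, not CX2.
So the answer is (C).

C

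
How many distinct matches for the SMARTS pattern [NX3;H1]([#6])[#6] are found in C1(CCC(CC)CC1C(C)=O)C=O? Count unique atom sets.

[NX3;H1]([#6])[#6] is the SMARTS for a secondary amine: a trivalent nitrogen with one H, bonded to two carbons.
No fragment in the molecule satisfies every constraint, giving 0 matches.

0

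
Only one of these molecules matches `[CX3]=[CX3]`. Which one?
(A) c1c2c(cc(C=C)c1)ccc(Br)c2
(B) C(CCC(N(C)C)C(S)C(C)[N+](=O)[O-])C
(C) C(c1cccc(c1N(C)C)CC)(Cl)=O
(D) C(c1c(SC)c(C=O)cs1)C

A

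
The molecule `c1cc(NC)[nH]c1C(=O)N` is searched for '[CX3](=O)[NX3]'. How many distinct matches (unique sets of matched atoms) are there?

1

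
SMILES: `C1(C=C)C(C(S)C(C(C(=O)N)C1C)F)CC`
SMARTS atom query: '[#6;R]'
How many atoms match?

The query [#6;R] means: carbon that is part of a ring.
Check the 16 heavy atoms by environment: 6× C (in 6-ring) → match; 6× C (acyclic) → no; 1× S (acyclic) → no; 1× F (acyclic) → no; 1× O (acyclic) → no; 1× N (acyclic) → no.
That gives 6 matching atoms.

6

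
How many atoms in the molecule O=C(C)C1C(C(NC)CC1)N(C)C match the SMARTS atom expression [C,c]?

The query [C,c] means: comma = OR; matches aliphatic or aromatic carbon — same as #6.
Check the 13 heavy atoms by environment: 10× C → match; 2× N → no; 1× O → no.
That gives 10 matching atoms.

10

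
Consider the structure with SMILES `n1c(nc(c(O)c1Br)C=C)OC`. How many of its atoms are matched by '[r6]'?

6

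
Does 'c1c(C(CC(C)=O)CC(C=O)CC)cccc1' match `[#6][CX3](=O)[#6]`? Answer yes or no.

The pattern [#6][CX3](=O)[#6] describes a carbonyl carbon (no H) flanked by two carbons — a ketone.
The molecule carries an acetyl/ketone group (-C(=O)CH3), whose atoms satisfy every constraint of the query, so the pattern matches.

Yes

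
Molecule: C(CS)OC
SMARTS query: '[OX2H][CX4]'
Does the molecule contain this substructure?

No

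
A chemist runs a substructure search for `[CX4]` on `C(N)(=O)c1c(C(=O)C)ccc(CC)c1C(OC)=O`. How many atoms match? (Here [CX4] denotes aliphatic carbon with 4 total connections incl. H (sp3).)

4

Check the 18 heavy atoms by environment: 6× c (aromatic, X3) → no; 3× C (X3) → no; 3× O (X1) → no; 4× C (X4) → match; 1× N (X3) → no; 1× O (X2) → no.
That gives 4 matching atoms.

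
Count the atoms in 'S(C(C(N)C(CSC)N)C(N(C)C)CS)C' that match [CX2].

0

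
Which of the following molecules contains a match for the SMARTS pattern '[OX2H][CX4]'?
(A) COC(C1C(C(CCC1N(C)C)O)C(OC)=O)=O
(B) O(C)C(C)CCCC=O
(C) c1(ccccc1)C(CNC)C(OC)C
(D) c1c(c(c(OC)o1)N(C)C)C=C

A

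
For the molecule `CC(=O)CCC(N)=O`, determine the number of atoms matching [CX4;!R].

3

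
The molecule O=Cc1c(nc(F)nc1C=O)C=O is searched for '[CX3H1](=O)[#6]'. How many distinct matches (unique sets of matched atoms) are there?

3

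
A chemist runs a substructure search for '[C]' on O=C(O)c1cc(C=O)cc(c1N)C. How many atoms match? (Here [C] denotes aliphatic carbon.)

3

The query [C] means: uppercase C matches aliphatic (non-aromatic) carbon only.
Check the 13 heavy atoms by environment: 6× c (aromatic) → no; 3× C → match; 3× O → no; 1× N → no.
That gives 3 matching atoms.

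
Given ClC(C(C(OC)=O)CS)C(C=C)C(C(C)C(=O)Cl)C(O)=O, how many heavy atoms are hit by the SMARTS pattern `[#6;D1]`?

3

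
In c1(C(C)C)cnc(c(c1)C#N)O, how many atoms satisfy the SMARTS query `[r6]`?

Check the 12 heavy atoms by environment: 1× n (aromatic, in 6-ring) → match; 5× c (aromatic, in 6-ring) → match; 4× C (acyclic) → no; 1× N (acyclic) → no; 1× O (acyclic) → no.
Summing the matching environments: 1 + 5 = 6 matching atoms.

6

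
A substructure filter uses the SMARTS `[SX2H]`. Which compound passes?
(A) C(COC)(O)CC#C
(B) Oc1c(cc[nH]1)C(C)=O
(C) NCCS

[SX2H] describes an aliphatic sulfur with two connections, one being H (a thiol).
(A) has a hydroxyl group (-OH) but it is an -OH, not an -SH.
(B) has a hydroxyl group (-OH) but it is an -OH, not an -SH.
(C) contains a thiol (-SH), which satisfies every atom and bond constraint.
So the answer is (C).

C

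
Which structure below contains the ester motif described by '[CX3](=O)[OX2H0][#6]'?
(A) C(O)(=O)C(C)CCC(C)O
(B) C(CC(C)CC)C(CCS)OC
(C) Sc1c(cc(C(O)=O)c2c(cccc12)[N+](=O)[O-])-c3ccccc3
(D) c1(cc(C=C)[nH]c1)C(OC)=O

D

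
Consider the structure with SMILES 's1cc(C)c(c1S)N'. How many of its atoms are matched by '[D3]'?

3

The query [D3] means: atom with exactly three heavy-atom neighbours.
Check the 8 heavy atoms by environment: 1× s (aromatic, D2) → no; 1× c (aromatic, D2) → no; 3× c (aromatic, D3) → match; 1× S (D1) → no; 1× N (D1) → no; 1× C (D1) → no.
That gives 3 matching atoms.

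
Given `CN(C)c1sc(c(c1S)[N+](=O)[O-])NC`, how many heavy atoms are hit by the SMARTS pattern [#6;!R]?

3

The query [#6;!R] means: carbon not in any ring.
Check the 14 heavy atoms by environment: 1× s (aromatic, in 5-ring) → no; 4× c (aromatic, in 5-ring) → no; 2× N (acyclic) → no; 3× C (acyclic) → match; 1× S (acyclic) → no; 1× N (charge +1, acyclic) → no; 1× O (charge -1, acyclic) → no; 1× O (acyclic) → no.
That gives 3 matching atoms.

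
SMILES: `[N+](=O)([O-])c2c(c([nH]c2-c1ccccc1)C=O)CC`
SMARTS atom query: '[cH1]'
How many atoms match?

5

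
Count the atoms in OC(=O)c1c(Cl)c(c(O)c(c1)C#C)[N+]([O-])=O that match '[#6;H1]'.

2

The query [#6;H1] means: any carbon bearing exactly one hydrogen.
Check the 16 heavy atoms by environment: 5× c (aromatic, H0) → no; 1× c (aromatic, H1) → match; 2× O (H1) → no; 1× N (charge +1, H0) → no; 1× O (charge -1, H0) → no; 2× O (H0) → no; 1× Cl (H0) → no; 2× C (H0) → no; 1× C (H1) → match.
Summing the matching environments: 1 + 1 = 2 matching atoms.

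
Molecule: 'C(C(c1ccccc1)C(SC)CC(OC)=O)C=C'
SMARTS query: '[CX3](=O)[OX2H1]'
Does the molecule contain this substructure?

No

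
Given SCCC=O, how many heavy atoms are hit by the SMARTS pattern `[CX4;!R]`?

2

The query [CX4;!R] means: aliphatic carbon with four total connections, not in a ring.
Check the 5 heavy atoms by environment: 2× C (X4, acyclic) → match; 1× C (X3, acyclic) → no; 1× O (X1, acyclic) → no; 1× S (X2, acyclic) → no.
That gives 2 matching atoms.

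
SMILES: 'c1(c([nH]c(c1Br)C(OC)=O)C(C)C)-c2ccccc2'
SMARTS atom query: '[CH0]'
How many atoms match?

1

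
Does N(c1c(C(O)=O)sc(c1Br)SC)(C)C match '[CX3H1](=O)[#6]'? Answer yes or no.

No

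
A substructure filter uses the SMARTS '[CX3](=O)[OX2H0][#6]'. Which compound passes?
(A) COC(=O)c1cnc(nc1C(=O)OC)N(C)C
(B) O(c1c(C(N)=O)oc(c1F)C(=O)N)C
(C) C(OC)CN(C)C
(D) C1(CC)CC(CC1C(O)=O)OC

[CX3](=O)[OX2H0][#6] describes a carbonyl carbon bonded to an oxygen that is itself bonded to carbon (no H on that O) (an ester).
(A) contains a methyl-ester group (-C(=O)OCH3), which satisfies every atom and bond constraint.
(B) has a primary amide (-C(=O)NH2) but the carbonyl is bonded to N, not to an O-C linkage.
(C) has a methoxy ether (-OCH3) but the ether oxygen is not adjacent to a C=O carbon.
(D) has a methoxy ether (-OCH3) but the ether oxygen is not adjacent to a C=O carbon.
So the answer is (A).

A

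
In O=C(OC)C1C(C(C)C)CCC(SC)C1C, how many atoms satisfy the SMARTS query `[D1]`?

6

The query [D1] means: atom with exactly one heavy-atom neighbour (degree 1).
Check the 16 heavy atoms by environment: 2× C (D2) → no; 6× C (D3) → no; 1× S (D2) → no; 5× C (D1) → match; 1× O (D1) → match; 1× O (D2) → no.
Summing the matching environments: 5 + 1 = 6 matching atoms.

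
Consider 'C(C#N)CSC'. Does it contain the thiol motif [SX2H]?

No

The pattern [SX2H] describes an aliphatic sulfur with two connections, one being H — a thiol.
The closest candidate here is a methylthio ether (-SCH3), but the sulfur has H0 (bonded to two carbons), not H1. No other fragment satisfies the full query, so there is no match.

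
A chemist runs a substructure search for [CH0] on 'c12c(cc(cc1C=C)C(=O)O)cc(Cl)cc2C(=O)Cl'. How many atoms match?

Check the 19 heavy atoms by environment: 6× c (aromatic, H0) → no; 4× c (aromatic, H1) → no; 1× C (H1) → no; 1× C (H2) → no; 2× C (H0) → match; 2× O (H0) → no; 2× Cl (H0) → no; 1× O (H1) → no.
That gives 2 matching atoms.

2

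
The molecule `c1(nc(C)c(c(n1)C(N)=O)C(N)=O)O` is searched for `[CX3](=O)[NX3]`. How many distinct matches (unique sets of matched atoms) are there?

2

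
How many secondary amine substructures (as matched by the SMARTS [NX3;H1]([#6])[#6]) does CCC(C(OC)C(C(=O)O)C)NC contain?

1

[NX3;H1]([#6])[#6] is the SMARTS for a secondary amine: a trivalent nitrogen with one H, bonded to two carbons.
Exactly one fragment in the molecule meets all constraints, giving 1 match.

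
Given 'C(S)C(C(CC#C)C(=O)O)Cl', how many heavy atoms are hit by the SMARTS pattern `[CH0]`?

2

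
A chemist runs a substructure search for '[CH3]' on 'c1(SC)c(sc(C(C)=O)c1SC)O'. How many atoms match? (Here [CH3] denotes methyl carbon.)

3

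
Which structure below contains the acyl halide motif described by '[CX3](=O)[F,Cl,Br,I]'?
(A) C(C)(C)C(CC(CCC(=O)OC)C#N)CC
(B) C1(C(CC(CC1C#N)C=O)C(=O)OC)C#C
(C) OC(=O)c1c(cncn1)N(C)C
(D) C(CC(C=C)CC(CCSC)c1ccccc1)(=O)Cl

[CX3](=O)[F,Cl,Br,I] describes a carbonyl carbon bonded to a halogen (an acyl halide).
(A) has a methyl-ester group (-C(=O)OCH3) but the carbonyl is bonded to -O-C, not to a halogen.
(B) has a methyl-ester group (-C(=O)OCH3) but the carbonyl is bonded to -O-C, not to a halogen.
(C) has a carboxylic acid group (-C(=O)OH) but the carbonyl is bonded to -OH, not to a halogen.
(D) contains an acyl chloride (-C(=O)Cl), which satisfies every atom and bond constraint.
So the answer is (D).

D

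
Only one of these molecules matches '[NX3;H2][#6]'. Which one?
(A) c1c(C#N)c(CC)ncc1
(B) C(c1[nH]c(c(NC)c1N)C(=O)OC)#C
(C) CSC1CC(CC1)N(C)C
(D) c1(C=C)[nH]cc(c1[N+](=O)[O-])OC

B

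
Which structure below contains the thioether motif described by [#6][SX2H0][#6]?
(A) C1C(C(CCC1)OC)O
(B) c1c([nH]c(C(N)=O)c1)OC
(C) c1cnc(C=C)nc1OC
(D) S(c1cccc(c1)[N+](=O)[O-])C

[#6][SX2H0][#6] describes an aliphatic sulfur bridging two carbons with no H on the sulfur (a thioether).
(A) has a methoxy ether (-OCH3) but the bridging atom is O, not S.
(B) has a methoxy ether (-OCH3) but the bridging atom is O, not S.
(C) has a methoxy ether (-OCH3) but the bridging atom is O, not S.
(D) contains a methylthio ether (-SCH3), which satisfies every atom and bond constraint.
So the answer is (D).

D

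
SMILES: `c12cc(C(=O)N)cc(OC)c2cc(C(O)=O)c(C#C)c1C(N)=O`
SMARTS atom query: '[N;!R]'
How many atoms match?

The query [N;!R] means: aliphatic nitrogen not in a ring.
Check the 23 heavy atoms by environment: 10× c (aromatic, in 6-ring) → no; 6× C (acyclic) → no; 5× O (acyclic) → no; 2× N (acyclic) → match.
That gives 2 matching atoms.

2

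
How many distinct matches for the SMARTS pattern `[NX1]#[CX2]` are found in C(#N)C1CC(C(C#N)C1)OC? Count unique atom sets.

2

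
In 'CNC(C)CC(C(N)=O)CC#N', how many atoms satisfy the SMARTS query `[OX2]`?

0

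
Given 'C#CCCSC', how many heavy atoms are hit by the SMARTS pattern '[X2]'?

3

The query [X2] means: any atom with exactly two total connections (bonds + H).
Check the 6 heavy atoms by environment: 3× C (X4) → no; 2× C (X2) → match; 1× S (X2) → match.
Summing the matching environments: 2 + 1 = 3 matching atoms.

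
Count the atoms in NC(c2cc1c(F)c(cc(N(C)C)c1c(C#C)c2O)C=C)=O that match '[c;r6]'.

Check the 22 heavy atoms by environment: 10× c (aromatic, in 6-ring) → match; 1× F (acyclic) → no; 7× C (acyclic) → no; 2× N (acyclic) → no; 2× O (acyclic) → no.
That gives 10 matching atoms.

10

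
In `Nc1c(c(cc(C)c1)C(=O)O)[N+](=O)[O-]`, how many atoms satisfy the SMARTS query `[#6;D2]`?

The query [#6;D2] means: any carbon bonded to exactly two heavy atoms.
Check the 14 heavy atoms by environment: 2× c (aromatic, D2) → match; 4× c (aromatic, D3) → no; 1× N (charge +1, D3) → no; 1× O (charge -1, D1) → no; 3× O (D1) → no; 1× N (D1) → no; 1× C (D1) → no; 1× C (D3) → no.
That gives 2 matching atoms.

2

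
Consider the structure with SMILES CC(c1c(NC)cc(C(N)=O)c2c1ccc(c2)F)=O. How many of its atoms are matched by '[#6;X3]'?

The query [#6;X3] means: any carbon (aromatic or not) with three total connections.
Check the 19 heavy atoms by environment: 10× c (aromatic, X3) → match; 2× C (X3) → match; 2× O (X1) → no; 2× N (X3) → no; 2× C (X4) → no; 1× F (X1) → no.
Summing the matching environments: 10 + 2 = 12 matching atoms.

12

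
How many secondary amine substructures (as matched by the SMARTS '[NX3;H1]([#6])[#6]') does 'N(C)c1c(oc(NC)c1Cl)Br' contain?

[NX3;H1]([#6])[#6] is the SMARTS for a secondary amine: a trivalent nitrogen with one H, bonded to two carbons.
The molecule carries 2 separate instances of an N-methylamino group (-NHCH3) meeting every constraint; each maps to a distinct set of atoms, giving 2 matches.

2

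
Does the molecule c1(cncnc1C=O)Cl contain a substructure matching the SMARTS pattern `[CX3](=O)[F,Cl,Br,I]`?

No

The pattern [CX3](=O)[F,Cl,Br,I] describes a carbonyl carbon bonded to a halogen — an acyl halide.
The closest candidate here is a chloro substituent, but the Cl is not on a carbonyl carbon. No other fragment satisfies the full query, so there is no match.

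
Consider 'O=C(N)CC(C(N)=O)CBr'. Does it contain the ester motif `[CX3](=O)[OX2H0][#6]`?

No

The pattern [CX3](=O)[OX2H0][#6] describes a carbonyl carbon bonded to an oxygen that is itself bonded to carbon (no H on that O) — an ester.
The closest candidate here is a primary amide (-C(=O)NH2), but the carbonyl is bonded to N, not to an O-C linkage. No other fragment satisfies the full query, so there is no match.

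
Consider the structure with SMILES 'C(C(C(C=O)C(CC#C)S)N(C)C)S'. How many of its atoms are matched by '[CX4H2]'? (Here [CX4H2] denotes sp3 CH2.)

The query [CX4H2] means: sp3 carbon (X4) with exactly two hydrogens.
Check the 14 heavy atoms by environment: 2× C (H2, X4) → match; 3× C (H1, X4) → no; 1× C (H1, X3) → no; 1× O (H0, X1) → no; 1× C (H0, X2) → no; 1× C (H1, X2) → no; 2× S (H1, X2) → no; 1× N (H0, X3) → no; 2× C (H3, X4) → no.
That gives 2 matching atoms.

2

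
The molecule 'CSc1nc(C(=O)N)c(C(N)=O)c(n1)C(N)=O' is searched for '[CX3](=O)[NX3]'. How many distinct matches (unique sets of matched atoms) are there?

[CX3](=O)[NX3] is the SMARTS for an amide: a carbonyl carbon bonded to a trivalent nitrogen.
The molecule carries 3 separate instances of a primary amide (-C(=O)NH2) meeting every constraint; each maps to a distinct set of atoms, giving 3 matches.

3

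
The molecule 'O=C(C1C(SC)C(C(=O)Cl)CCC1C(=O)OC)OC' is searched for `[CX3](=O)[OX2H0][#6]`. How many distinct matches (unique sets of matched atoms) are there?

2

[CX3](=O)[OX2H0][#6] is the SMARTS for an ester: a carbonyl carbon bonded to an oxygen that is itself bonded to carbon (no H on that O).
The molecule carries 2 separate instances of a methyl-ester group (-C(=O)OCH3) meeting every constraint; each maps to a distinct set of atoms, giving 2 matches.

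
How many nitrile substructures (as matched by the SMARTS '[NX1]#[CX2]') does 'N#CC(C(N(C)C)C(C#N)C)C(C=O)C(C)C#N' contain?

[NX1]#[CX2] is the SMARTS for a nitrile: a nitrogen triple-bonded to a two-connected carbon.
The molecule carries 3 separate instances of a nitrile (-C#N) meeting every constraint; each maps to a distinct set of atoms, giving 3 matches.

3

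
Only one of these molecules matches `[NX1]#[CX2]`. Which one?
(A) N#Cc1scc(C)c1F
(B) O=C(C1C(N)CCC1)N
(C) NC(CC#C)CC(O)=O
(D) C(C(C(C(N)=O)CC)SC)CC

[NX1]#[CX2] describes a nitrogen triple-bonded to a two-connected carbon (a nitrile).
(A) contains a nitrile (-C#N), which satisfies every atom and bond constraint.
(B) has a primary amide (-C(=O)NH2) but the nitrogen is NX3, not NX1.
(C) has a primary amino group (-NH2) but the nitrogen is NX3 (three connections), not NX1 triple-bonded.
(D) has a primary amide (-C(=O)NH2) but the nitrogen is NX3, not NX1.
So the answer is (A).

A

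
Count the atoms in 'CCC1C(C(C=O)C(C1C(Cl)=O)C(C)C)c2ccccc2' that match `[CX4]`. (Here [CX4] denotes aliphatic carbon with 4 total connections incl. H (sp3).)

The query [CX4] means: C with X4: aliphatic carbon with exactly 4 total connections (bonds + H).
Check the 21 heavy atoms by environment: 10× C (X4) → match; 6× c (aromatic, X3) → no; 2× C (X3) → no; 2× O (X1) → no; 1× Cl (X1) → no.
That gives 10 matching atoms.

10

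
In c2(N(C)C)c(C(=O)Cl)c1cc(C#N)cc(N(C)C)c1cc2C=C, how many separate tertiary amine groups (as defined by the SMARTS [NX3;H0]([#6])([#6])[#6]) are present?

[NX3;H0]([#6])([#6])[#6] is the SMARTS for a tertiary amine: a trivalent nitrogen with no H, bonded to three carbons.
The molecule carries 2 separate instances of a dimethylamino group (-N(CH3)2) meeting every constraint; each maps to a distinct set of atoms, giving 2 matches.

2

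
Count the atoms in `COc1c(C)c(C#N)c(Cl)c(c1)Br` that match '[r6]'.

6

The query [r6] means: r6 matches atoms in a six-membered ring.
Check the 13 heavy atoms by environment: 6× c (aromatic, in 6-ring) → match; 1× O (acyclic) → no; 3× C (acyclic) → no; 1× N (acyclic) → no; 1× Br (acyclic) → no; 1× Cl (acyclic) → no.
That gives 6 matching atoms.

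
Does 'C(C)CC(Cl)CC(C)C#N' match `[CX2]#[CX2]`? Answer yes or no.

The pattern [CX2]#[CX2] describes a carbon-carbon triple bond — an alkyne.
The closest candidate here is a nitrile (-C#N), but the triple bond is C#N, not C#C. No other fragment satisfies the full query, so there is no match.

No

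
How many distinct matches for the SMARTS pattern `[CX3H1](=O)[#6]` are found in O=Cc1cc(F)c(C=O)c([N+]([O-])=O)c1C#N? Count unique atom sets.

2

[CX3H1](=O)[#6] is the SMARTS for an aldehyde: an sp2 carbon with one H, double-bonded to O and single-bonded to carbon.
The molecule carries 2 separate instances of an aldehyde (-CHO) meeting every constraint; each maps to a distinct set of atoms, giving 2 matches.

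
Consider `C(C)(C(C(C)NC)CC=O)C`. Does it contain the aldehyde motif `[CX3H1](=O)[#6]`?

The pattern [CX3H1](=O)[#6] describes an sp2 carbon with one H, double-bonded to O and single-bonded to carbon — an aldehyde.
The molecule carries an aldehyde (-CHO), whose atoms satisfy every constraint of the query, so the pattern matches.

Yes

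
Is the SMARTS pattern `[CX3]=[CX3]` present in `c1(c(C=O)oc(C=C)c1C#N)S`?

Yes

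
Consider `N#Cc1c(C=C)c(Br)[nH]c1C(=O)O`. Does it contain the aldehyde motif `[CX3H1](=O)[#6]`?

No

The pattern [CX3H1](=O)[#6] describes an sp2 carbon with one H, double-bonded to O and single-bonded to carbon — an aldehyde.
The closest candidate here is a carboxylic acid group (-C(=O)OH), but the carbonyl carbon has H0 and is bonded to O, not H1. No other fragment satisfies the full query, so there is no match.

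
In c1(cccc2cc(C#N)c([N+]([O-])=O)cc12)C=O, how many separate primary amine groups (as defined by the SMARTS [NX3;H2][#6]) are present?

[NX3;H2][#6] is the SMARTS for a primary amine: a trivalent nitrogen with two H attached to carbon.
The molecule has a nitro group (-[N+](=O)[O-]), but the nitrogen is [N+] with no H, not NX3H2; nothing else fits, so there are 0 matches.

0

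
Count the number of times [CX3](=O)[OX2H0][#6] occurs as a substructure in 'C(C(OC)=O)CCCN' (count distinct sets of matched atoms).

1

[CX3](=O)[OX2H0][#6] is the SMARTS for an ester: a carbonyl carbon bonded to an oxygen that is itself bonded to carbon (no H on that O).
Exactly one fragment in the molecule meets all constraints, giving 1 match.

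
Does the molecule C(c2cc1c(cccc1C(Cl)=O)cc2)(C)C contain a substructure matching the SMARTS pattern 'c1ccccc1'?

Yes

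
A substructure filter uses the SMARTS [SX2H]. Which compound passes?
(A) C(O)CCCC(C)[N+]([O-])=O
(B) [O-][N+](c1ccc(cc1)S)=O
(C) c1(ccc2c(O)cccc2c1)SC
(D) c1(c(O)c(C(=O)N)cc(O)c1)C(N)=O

B

[SX2H] describes an aliphatic sulfur with two connections, one being H (a thiol).
(A) has a hydroxyl group (-OH) but it is an -OH, not an -SH.
(B) contains a thiol (-SH), which satisfies every atom and bond constraint.
(C) has a hydroxyl group (-OH) but it is an -OH, not an -SH.
(D) has a hydroxyl group (-OH) but it is an -OH, not an -SH.
So the answer is (B).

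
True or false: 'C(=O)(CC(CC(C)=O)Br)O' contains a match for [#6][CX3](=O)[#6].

True

The pattern [#6][CX3](=O)[#6] describes a carbonyl carbon (no H) flanked by two carbons — a ketone.
The molecule carries an acetyl/ketone group (-C(=O)CH3), whose atoms satisfy every constraint of the query, so the pattern matches.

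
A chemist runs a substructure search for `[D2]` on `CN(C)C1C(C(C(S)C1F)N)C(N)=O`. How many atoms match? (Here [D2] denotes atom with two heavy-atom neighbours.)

0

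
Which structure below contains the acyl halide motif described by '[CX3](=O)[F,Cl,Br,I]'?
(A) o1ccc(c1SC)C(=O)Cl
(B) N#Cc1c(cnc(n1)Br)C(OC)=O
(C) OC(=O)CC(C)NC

A

[CX3](=O)[F,Cl,Br,I] describes a carbonyl carbon bonded to a halogen (an acyl halide).
(A) contains an acyl chloride (-C(=O)Cl), which satisfies every atom and bond constraint.
(B) has a methyl-ester group (-C(=O)OCH3) but the carbonyl is bonded to -O-C, not to a halogen.
(C) has a carboxylic acid group (-C(=O)OH) but the carbonyl is bonded to -OH, not to a halogen.
So the answer is (A).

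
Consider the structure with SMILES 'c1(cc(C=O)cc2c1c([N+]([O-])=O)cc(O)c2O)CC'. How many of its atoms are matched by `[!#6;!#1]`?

6

The query [!#6;!#1] means: not carbon and not hydrogen — any heteroatom.
Check the 19 heavy atoms by environment: 10× c (aromatic) → no; 1× N (charge +1) → match; 1× O (charge -1) → match; 4× O → match; 3× C → no.
Summing the matching environments: 1 + 1 + 4 = 6 matching atoms.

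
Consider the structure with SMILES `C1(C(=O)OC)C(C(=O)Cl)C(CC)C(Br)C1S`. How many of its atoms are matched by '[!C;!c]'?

6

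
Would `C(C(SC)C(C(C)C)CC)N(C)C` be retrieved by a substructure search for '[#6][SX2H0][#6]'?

Yes

The pattern [#6][SX2H0][#6] describes an aliphatic sulfur bridging two carbons with no H on the sulfur — a thioether.
The molecule carries a methylthio ether (-SCH3), whose atoms satisfy every constraint of the query, so the pattern matches.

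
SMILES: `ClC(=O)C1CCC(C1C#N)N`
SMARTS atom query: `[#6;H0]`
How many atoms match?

2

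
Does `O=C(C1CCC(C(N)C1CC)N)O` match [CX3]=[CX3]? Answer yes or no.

No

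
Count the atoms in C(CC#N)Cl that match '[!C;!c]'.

2

Check the 5 heavy atoms by environment: 3× C → no; 1× N → match; 1× Cl → match.
Summing the matching environments: 1 + 1 = 2 matching atoms.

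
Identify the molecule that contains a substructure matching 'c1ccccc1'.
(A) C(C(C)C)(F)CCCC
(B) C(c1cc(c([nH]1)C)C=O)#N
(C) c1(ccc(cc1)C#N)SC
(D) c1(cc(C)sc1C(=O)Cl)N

c1ccccc1 describes six aromatic carbons in a ring (a benzene ring).
(A) has a methyl group (-CH3) but no six-membered all-carbon aromatic ring is present.
(B) has a methyl group (-CH3) but no six-membered all-carbon aromatic ring is present.
(C) contains the required atom environment, so the pattern matches.
(D) has a methyl group (-CH3) but no six-membered all-carbon aromatic ring is present.
So the answer is (C).

C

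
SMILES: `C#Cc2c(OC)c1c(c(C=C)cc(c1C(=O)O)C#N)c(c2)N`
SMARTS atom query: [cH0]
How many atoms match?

The query [cH0] means: aromatic carbon with no attached hydrogen (substituted or ring-fusion).
Check the 22 heavy atoms by environment: 8× c (aromatic, H0) → match; 2× c (aromatic, H1) → no; 1× N (H2) → no; 3× C (H0) → no; 2× C (H1) → no; 1× N (H0) → no; 1× C (H2) → no; 2× O (H0) → no; 1× O (H1) → no; 1× C (H3) → no.
That gives 8 matching atoms.

8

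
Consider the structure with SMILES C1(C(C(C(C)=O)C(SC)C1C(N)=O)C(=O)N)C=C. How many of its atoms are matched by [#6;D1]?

3

The query [#6;D1] means: carbon bonded to exactly one heavy atom.
Check the 18 heavy atoms by environment: 8× C (D3) → no; 1× S (D2) → no; 3× C (D1) → match; 3× O (D1) → no; 2× N (D1) → no; 1× C (D2) → no.
That gives 3 matching atoms.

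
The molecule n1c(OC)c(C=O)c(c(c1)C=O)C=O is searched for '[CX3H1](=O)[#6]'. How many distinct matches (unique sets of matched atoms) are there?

3

[CX3H1](=O)[#6] is the SMARTS for an aldehyde: an sp2 carbon with one H, double-bonded to O and single-bonded to carbon.
The molecule carries 3 separate instances of an aldehyde (-CHO) meeting every constraint; each maps to a distinct set of atoms, giving 3 matches.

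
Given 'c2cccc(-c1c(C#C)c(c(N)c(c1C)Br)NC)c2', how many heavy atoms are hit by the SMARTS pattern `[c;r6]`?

12

The query [c;r6] means: aromatic carbon that belongs to a six-membered ring.
Check the 19 heavy atoms by environment: 12× c (aromatic, in 6-ring) → match; 2× N (acyclic) → no; 4× C (acyclic) → no; 1× Br (acyclic) → no.
That gives 12 matching atoms.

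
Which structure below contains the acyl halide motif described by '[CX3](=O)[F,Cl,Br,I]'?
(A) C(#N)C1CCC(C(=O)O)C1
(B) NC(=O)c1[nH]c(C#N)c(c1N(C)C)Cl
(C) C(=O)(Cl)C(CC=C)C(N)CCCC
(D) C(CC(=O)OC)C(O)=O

C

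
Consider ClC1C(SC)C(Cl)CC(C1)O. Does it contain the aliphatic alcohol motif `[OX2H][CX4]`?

Yes

The pattern [OX2H][CX4] describes a hydroxyl oxygen bound to an sp3 (X4) carbon — an aliphatic alcohol.
The molecule carries a hydroxyl group (-OH), whose atoms satisfy every constraint of the query, so the pattern matches.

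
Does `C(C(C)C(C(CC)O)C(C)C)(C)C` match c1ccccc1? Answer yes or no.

No

The pattern c1ccccc1 describes six aromatic carbons in a ring — a benzene ring.
The closest candidate here is a methyl group (-CH3), but no six-membered all-carbon aromatic ring is present. No other fragment satisfies the full query, so there is no match.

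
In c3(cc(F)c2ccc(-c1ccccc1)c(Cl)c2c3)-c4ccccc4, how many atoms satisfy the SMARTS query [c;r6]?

22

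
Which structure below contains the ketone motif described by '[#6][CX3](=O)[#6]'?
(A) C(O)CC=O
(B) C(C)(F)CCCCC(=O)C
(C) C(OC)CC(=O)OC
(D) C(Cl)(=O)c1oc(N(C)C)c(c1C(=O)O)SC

B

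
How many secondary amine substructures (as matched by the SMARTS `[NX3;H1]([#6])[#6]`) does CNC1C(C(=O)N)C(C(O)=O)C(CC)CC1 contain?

[NX3;H1]([#6])[#6] is the SMARTS for a secondary amine: a trivalent nitrogen with one H, bonded to two carbons.
Exactly one fragment in the molecule meets all constraints, giving 1 match.

1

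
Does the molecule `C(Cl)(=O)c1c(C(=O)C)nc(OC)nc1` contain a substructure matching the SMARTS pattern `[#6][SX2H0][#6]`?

No

The pattern [#6][SX2H0][#6] describes an aliphatic sulfur bridging two carbons with no H on the sulfur — a thioether.
The closest candidate here is a methoxy ether (-OCH3), but the bridging atom is O, not S. No other fragment satisfies the full query, so there is no match.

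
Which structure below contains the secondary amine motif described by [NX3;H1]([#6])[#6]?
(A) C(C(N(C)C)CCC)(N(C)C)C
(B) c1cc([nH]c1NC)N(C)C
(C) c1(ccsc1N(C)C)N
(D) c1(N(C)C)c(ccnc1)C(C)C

[NX3;H1]([#6])[#6] describes a trivalent nitrogen with one H, bonded to two carbons (a secondary amine).
(A) has a dimethylamino group (-N(CH3)2) but the nitrogen has H0, not H1.
(B) contains an N-methylamino group (-NHCH3), which satisfies every atom and bond constraint.
(C) has a primary amino group (-NH2) but the nitrogen has H2 and only one carbon neighbour.
(D) has a dimethylamino group (-N(CH3)2) but the nitrogen has H0, not H1.
So the answer is (B).

B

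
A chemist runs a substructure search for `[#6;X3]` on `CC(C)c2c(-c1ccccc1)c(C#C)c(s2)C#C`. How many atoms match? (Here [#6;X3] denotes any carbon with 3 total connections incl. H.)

Check the 18 heavy atoms by environment: 1× s (aromatic, X2) → no; 10× c (aromatic, X3) → match; 4× C (X2) → no; 3× C (X4) → no.
That gives 10 matching atoms.

10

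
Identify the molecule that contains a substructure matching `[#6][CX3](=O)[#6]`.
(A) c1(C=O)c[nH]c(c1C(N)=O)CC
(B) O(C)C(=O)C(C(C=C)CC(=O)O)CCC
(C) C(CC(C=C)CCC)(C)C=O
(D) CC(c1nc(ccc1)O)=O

D

[#6][CX3](=O)[#6] describes a carbonyl carbon (no H) flanked by two carbons (a ketone).
(A) has a primary amide (-C(=O)NH2) but one neighbour of the carbonyl carbon is N, not C.
(B) has a methyl-ester group (-C(=O)OCH3) but one neighbour of the carbonyl carbon is O, not C.
(C) has an aldehyde (-CHO) but the carbonyl carbon has H1, so it is not flanked by two carbons.
(D) contains an acetyl/ketone group (-C(=O)CH3), which satisfies every atom and bond constraint.
So the answer is (D).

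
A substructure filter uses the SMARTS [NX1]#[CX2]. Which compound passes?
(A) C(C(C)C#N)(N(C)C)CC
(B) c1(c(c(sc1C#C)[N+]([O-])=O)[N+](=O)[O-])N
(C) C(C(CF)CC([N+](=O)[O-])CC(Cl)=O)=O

A

[NX1]#[CX2] describes a nitrogen triple-bonded to a two-connected carbon (a nitrile).
(A) contains a nitrile (-C#N), which satisfies every atom and bond constraint.
(B) has a primary amino group (-NH2) but the nitrogen is NX3 (three connections), not NX1 triple-bonded.
(C) has a nitro group (-[N+](=O)[O-]) but there is no C#N triple bond.
So the answer is (A).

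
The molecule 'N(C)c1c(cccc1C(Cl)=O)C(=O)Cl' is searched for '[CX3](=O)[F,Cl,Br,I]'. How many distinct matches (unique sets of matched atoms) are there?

2

[CX3](=O)[F,Cl,Br,I] is the SMARTS for an acyl halide: a carbonyl carbon bonded to a halogen.
The molecule carries 2 separate instances of an acyl chloride (-C(=O)Cl) meeting every constraint; each maps to a distinct set of atoms, giving 2 matches.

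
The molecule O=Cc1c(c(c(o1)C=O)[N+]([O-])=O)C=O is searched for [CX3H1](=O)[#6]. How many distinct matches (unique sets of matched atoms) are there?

3

[CX3H1](=O)[#6] is the SMARTS for an aldehyde: an sp2 carbon with one H, double-bonded to O and single-bonded to carbon.
The molecule carries 3 separate instances of an aldehyde (-CHO) meeting every constraint; each maps to a distinct set of atoms, giving 3 matches.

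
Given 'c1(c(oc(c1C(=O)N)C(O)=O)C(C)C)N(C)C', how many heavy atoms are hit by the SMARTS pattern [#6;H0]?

Check the 17 heavy atoms by environment: 1× o (aromatic, H0) → no; 4× c (aromatic, H0) → match; 2× C (H0) → match; 2× O (H0) → no; 1× O (H1) → no; 1× C (H1) → no; 4× C (H3) → no; 1× N (H2) → no; 1× N (H0) → no.
Summing the matching environments: 4 + 2 = 6 matching atoms.

6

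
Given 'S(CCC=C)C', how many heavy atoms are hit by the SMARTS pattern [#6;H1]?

Check the 6 heavy atoms by environment: 3× C (H2) → no; 1× S (H0) → no; 1× C (H3) → no; 1× C (H1) → match.
That gives 1 matching atom.

1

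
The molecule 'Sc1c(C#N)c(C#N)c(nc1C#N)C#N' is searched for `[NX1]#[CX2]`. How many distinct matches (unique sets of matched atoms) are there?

[NX1]#[CX2] is the SMARTS for a nitrile: a nitrogen triple-bonded to a two-connected carbon.
The molecule carries 4 separate instances of a nitrile (-C#N) meeting every constraint; each maps to a distinct set of atoms, giving 4 matches.

4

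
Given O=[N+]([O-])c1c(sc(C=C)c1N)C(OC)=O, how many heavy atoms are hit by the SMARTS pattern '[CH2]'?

The query [CH2] means: aliphatic carbon with exactly two hydrogens.
Check the 15 heavy atoms by environment: 1× s (aromatic, H0) → no; 4× c (aromatic, H0) → no; 1× N (charge +1, H0) → no; 1× O (charge -1, H0) → no; 3× O (H0) → no; 1× C (H0) → no; 1× C (H3) → no; 1× N (H2) → no; 1× C (H1) → no; 1× C (H2) → match.
That gives 1 matching atom.

1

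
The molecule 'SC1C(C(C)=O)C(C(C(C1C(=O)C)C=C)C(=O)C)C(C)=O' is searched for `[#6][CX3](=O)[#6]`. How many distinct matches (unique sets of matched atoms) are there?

4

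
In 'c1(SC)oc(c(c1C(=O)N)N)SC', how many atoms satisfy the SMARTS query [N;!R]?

2

The query [N;!R] means: aliphatic nitrogen not in a ring.
Check the 13 heavy atoms by environment: 1× o (aromatic, in 5-ring) → no; 4× c (aromatic, in 5-ring) → no; 2× N (acyclic) → match; 2× S (acyclic) → no; 3× C (acyclic) → no; 1× O (acyclic) → no.
That gives 2 matching atoms.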